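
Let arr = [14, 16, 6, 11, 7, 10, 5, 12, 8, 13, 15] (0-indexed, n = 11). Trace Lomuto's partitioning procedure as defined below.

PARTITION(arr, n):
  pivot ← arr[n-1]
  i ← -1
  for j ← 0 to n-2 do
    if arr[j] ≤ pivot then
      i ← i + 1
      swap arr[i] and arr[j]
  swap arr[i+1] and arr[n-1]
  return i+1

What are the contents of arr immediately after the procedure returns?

pivot=15, i=-1
j=0: 14≤15, i=0, swap(0,0) ⇒ [14, 16, 6, 11, 7, 10, 5, 12, 8, 13, 15]
j=1: 16>15, skip
j=2: 6≤15, i=1, swap(1,2) ⇒ [14, 6, 16, 11, 7, 10, 5, 12, 8, 13, 15]
j=3: 11≤15, i=2, swap(2,3) ⇒ [14, 6, 11, 16, 7, 10, 5, 12, 8, 13, 15]
j=4: 7≤15, i=3, swap(3,4) ⇒ [14, 6, 11, 7, 16, 10, 5, 12, 8, 13, 15]
j=5: 10≤15, i=4, swap(4,5) ⇒ [14, 6, 11, 7, 10, 16, 5, 12, 8, 13, 15]
j=6: 5≤15, i=5, swap(5,6) ⇒ [14, 6, 11, 7, 10, 5, 16, 12, 8, 13, 15]
j=7: 12≤15, i=6, swap(6,7) ⇒ [14, 6, 11, 7, 10, 5, 12, 16, 8, 13, 15]
j=8: 8≤15, i=7, swap(7,8) ⇒ [14, 6, 11, 7, 10, 5, 12, 8, 16, 13, 15]
j=9: 13≤15, i=8, swap(8,9) ⇒ [14, 6, 11, 7, 10, 5, 12, 8, 13, 16, 15]
swap(9,10) ⇒ [14, 6, 11, 7, 10, 5, 12, 8, 13, 15, 16]; return 9

[14, 6, 11, 7, 10, 5, 12, 8, 13, 15, 16]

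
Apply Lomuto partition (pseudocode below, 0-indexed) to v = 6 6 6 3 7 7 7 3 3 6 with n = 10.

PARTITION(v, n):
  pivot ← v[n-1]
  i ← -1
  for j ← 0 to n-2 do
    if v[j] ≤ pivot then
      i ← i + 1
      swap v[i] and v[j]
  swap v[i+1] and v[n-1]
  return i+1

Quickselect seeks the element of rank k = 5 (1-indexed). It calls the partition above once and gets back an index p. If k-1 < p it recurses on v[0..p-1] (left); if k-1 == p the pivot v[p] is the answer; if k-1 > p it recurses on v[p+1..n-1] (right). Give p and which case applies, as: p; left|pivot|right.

pivot=6, i=-1
j=0: 6≤6, i=0, swap(0,0) ⇒ 6 6 6 3 7 7 7 3 3 6
j=1: 6≤6, i=1, swap(1,1) ⇒ 6 6 6 3 7 7 7 3 3 6
j=2: 6≤6, i=2, swap(2,2) ⇒ 6 6 6 3 7 7 7 3 3 6
j=3: 3≤6, i=3, swap(3,3) ⇒ 6 6 6 3 7 7 7 3 3 6
j=4: 7>6, skip
j=5: 7>6, skip
j=6: 7>6, skip
j=7: 3≤6, i=4, swap(4,7) ⇒ 6 6 6 3 3 7 7 7 3 6
j=8: 3≤6, i=5, swap(5,8) ⇒ 6 6 6 3 3 3 7 7 7 6
swap(6,9) ⇒ 6 6 6 3 3 3 6 7 7 7; return 6
p = 6; k-1 = 4 < 6 ⇒ left

6; left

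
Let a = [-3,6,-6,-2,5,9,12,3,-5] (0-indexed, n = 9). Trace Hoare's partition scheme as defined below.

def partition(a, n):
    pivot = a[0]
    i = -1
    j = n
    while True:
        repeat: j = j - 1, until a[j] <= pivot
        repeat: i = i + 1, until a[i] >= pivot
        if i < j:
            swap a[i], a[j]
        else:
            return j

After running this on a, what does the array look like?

[-5,-6,6,-2,5,9,12,3,-3]

pivot = a[0] = -3; i = -1, j = 9
j→8 (a[8]=-5≤-3), i→0 (a[0]=-3≥-3); i<j, swap → [-5,6,-6,-2,5,9,12,3,-3]
j→2 (a[2]=-6≤-3), i→1 (a[1]=6≥-3); i<j, swap → [-5,-6,6,-2,5,9,12,3,-3]
j→1, i→2; i≥j, return j=1. a = [-5,-6,6,-2,5,9,12,3,-3]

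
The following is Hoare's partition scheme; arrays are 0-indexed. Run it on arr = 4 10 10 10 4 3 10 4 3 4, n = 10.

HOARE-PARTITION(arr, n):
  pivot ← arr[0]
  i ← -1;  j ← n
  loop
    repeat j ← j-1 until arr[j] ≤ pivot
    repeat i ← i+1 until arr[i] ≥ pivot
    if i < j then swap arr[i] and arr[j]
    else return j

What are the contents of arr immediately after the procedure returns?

4 3 4 3 4 10 10 10 10 4

pivot = arr[0] = 4; i = -1, j = 10
j→9 (arr[9]=4≤4), i→0 (arr[0]=4≥4); i<j, swap → 4 10 10 10 4 3 10 4 3 4
j→8 (arr[8]=3≤4), i→1 (arr[1]=10≥4); i<j, swap → 4 3 10 10 4 3 10 4 10 4
j→7 (arr[7]=4≤4), i→2 (arr[2]=10≥4); i<j, swap → 4 3 4 10 4 3 10 10 10 4
j→5 (arr[5]=3≤4), i→3 (arr[3]=10≥4); i<j, swap → 4 3 4 3 4 10 10 10 10 4
j→4, i→4; i≥j, return j=4. arr = 4 3 4 3 4 10 10 10 10 4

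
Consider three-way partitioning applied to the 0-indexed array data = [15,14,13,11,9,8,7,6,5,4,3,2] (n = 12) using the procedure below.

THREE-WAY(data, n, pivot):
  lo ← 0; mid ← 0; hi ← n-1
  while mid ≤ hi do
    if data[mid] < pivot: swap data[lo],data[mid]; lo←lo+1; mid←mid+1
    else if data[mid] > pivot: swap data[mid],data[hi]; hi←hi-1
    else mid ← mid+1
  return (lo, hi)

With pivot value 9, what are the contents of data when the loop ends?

[2,3,4,5,8,7,6,9,11,13,14,15]

pivot = 9; lo=0, mid=0, hi=11
data[mid]=15>9: swap data[0],data[11]; hi=10 → [2,14,13,11,9,8,7,6,5,4,3,15]
data[mid]=2<9: swap data[0],data[0]; lo=1,mid=1 → [2,14,13,11,9,8,7,6,5,4,3,15]
data[mid]=14>9: swap data[1],data[10]; hi=9 → [2,3,13,11,9,8,7,6,5,4,14,15]
data[mid]=3<9: swap data[1],data[1]; lo=2,mid=2 → [2,3,13,11,9,8,7,6,5,4,14,15]
data[mid]=13>9: swap data[2],data[9]; hi=8 → [2,3,4,11,9,8,7,6,5,13,14,15]
data[mid]=4<9: swap data[2],data[2]; lo=3,mid=3 → [2,3,4,11,9,8,7,6,5,13,14,15]
data[mid]=11>9: swap data[3],data[8]; hi=7 → [2,3,4,5,9,8,7,6,11,13,14,15]
data[mid]=5<9: swap data[3],data[3]; lo=4,mid=4 → [2,3,4,5,9,8,7,6,11,13,14,15]
data[mid]=9=9: mid=5
data[mid]=8<9: swap data[4],data[5]; lo=5,mid=6 → [2,3,4,5,8,9,7,6,11,13,14,15]
data[mid]=7<9: swap data[5],data[6]; lo=6,mid=7 → [2,3,4,5,8,7,9,6,11,13,14,15]
data[mid]=6<9: swap data[6],data[7]; lo=7,mid=8 → [2,3,4,5,8,7,6,9,11,13,14,15]
end: lo=7, hi=7; data = [2,3,4,5,8,7,6,9,11,13,14,15]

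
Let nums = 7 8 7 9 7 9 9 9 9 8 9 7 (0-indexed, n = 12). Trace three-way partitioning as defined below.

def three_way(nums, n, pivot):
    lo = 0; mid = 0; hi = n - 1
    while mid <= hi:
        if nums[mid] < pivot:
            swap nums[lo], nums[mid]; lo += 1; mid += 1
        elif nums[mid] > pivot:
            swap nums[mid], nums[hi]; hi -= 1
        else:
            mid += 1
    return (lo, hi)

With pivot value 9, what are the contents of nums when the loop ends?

7 8 7 7 8 7 9 9 9 9 9 9

lo=0 mid=0 hi=11
7<9: swap(0,0), lo=1 mid=1 ⇒ 7 8 7 9 7 9 9 9 9 8 9 7
8<9: swap(1,1), lo=2 mid=2 ⇒ 7 8 7 9 7 9 9 9 9 8 9 7
7<9: swap(2,2), lo=3 mid=3 ⇒ 7 8 7 9 7 9 9 9 9 8 9 7
9=9: mid=4
7<9: swap(3,4), lo=4 mid=5 ⇒ 7 8 7 7 9 9 9 9 9 8 9 7
9=9: mid=6
9=9: mid=7
9=9: mid=8
9=9: mid=9
8<9: swap(4,9), lo=5 mid=10 ⇒ 7 8 7 7 8 9 9 9 9 9 9 7
9=9: mid=11
7<9: swap(5,11), lo=6 mid=12 ⇒ 7 8 7 7 8 7 9 9 9 9 9 9
done. lo=6 hi=11; nums=7 8 7 7 8 7 9 9 9 9 9 9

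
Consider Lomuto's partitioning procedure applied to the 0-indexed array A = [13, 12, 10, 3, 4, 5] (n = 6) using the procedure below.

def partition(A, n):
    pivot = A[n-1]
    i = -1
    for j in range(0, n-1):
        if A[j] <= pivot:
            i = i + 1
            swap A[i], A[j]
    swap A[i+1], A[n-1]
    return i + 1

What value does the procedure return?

pivot = A[5] = 5; i = -1
j=0: A[0]=13 > 5 → no swap
j=1: A[1]=12 > 5 → no swap
j=2: A[2]=10 > 5 → no swap
j=3: A[3]=3 ≤ 5 → i=0, swap A[0],A[3] → [3, 12, 10, 13, 4, 5]
j=4: A[4]=4 ≤ 5 → i=1, swap A[1],A[4] → [3, 4, 10, 13, 12, 5]
final swap A[2],A[5] → [3, 4, 5, 13, 12, 10]; return 2

2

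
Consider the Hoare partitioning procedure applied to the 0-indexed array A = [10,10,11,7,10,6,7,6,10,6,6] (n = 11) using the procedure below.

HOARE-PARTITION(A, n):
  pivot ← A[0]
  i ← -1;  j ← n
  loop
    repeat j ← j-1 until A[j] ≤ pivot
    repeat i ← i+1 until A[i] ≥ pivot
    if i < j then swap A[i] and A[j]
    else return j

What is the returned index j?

pivot = A[0] = 10; i = -1, j = 11
j→10 (A[10]=6≤10), i→0 (A[0]=10≥10); i<j, swap → [6,10,11,7,10,6,7,6,10,6,10]
j→9 (A[9]=6≤10), i→1 (A[1]=10≥10); i<j, swap → [6,6,11,7,10,6,7,6,10,10,10]
j→8 (A[8]=10≤10), i→2 (A[2]=11≥10); i<j, swap → [6,6,10,7,10,6,7,6,11,10,10]
j→7 (A[7]=6≤10), i→4 (A[4]=10≥10); i<j, swap → [6,6,10,7,6,6,7,10,11,10,10]
j→6, i→7; i≥j, return j=6. A = [6,6,10,7,6,6,7,10,11,10,10]

6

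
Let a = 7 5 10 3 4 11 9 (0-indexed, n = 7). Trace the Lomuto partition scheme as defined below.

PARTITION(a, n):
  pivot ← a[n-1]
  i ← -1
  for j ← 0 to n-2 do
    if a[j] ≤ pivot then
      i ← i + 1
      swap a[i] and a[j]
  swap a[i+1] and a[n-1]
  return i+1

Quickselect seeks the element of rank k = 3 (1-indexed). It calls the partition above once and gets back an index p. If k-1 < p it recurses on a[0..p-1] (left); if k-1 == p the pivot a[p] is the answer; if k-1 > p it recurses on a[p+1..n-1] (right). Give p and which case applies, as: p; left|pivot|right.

pivot = a[6] = 9; i = -1
j=0: a[0]=7 ≤ 9 → i=0, swap a[0],a[0] (no change) → 7 5 10 3 4 11 9
j=1: a[1]=5 ≤ 9 → i=1, swap a[1],a[1] (no change) → 7 5 10 3 4 11 9
j=2: a[2]=10 > 9 → no swap
j=3: a[3]=3 ≤ 9 → i=2, swap a[2],a[3] → 7 5 3 10 4 11 9
j=4: a[4]=4 ≤ 9 → i=3, swap a[3],a[4] → 7 5 3 4 10 11 9
j=5: a[5]=11 > 9 → no swap
final swap a[4],a[6] → 7 5 3 4 9 11 10; return 4
p = 4; k-1 = 2 < 4 ⇒ left

4; left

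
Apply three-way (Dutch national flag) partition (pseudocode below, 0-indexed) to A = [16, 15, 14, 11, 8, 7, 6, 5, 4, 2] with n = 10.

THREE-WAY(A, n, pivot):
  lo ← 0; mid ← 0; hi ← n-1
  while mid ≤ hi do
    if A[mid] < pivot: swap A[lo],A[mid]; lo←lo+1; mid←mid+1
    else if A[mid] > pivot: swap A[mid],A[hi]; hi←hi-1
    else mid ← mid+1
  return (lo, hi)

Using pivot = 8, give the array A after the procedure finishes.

[2, 4, 5, 6, 7, 8, 11, 14, 15, 16]

pivot = 8; lo=0, mid=0, hi=9
A[mid]=16>8: swap A[0],A[9]; hi=8 → [2, 15, 14, 11, 8, 7, 6, 5, 4, 16]
A[mid]=2<8: swap A[0],A[0]; lo=1,mid=1 → [2, 15, 14, 11, 8, 7, 6, 5, 4, 16]
A[mid]=15>8: swap A[1],A[8]; hi=7 → [2, 4, 14, 11, 8, 7, 6, 5, 15, 16]
A[mid]=4<8: swap A[1],A[1]; lo=2,mid=2 → [2, 4, 14, 11, 8, 7, 6, 5, 15, 16]
A[mid]=14>8: swap A[2],A[7]; hi=6 → [2, 4, 5, 11, 8, 7, 6, 14, 15, 16]
A[mid]=5<8: swap A[2],A[2]; lo=3,mid=3 → [2, 4, 5, 11, 8, 7, 6, 14, 15, 16]
A[mid]=11>8: swap A[3],A[6]; hi=5 → [2, 4, 5, 6, 8, 7, 11, 14, 15, 16]
A[mid]=6<8: swap A[3],A[3]; lo=4,mid=4 → [2, 4, 5, 6, 8, 7, 11, 14, 15, 16]
A[mid]=8=8: mid=5
A[mid]=7<8: swap A[4],A[5]; lo=5,mid=6 → [2, 4, 5, 6, 7, 8, 11, 14, 15, 16]
end: lo=5, hi=5; A = [2, 4, 5, 6, 7, 8, 11, 14, 15, 16]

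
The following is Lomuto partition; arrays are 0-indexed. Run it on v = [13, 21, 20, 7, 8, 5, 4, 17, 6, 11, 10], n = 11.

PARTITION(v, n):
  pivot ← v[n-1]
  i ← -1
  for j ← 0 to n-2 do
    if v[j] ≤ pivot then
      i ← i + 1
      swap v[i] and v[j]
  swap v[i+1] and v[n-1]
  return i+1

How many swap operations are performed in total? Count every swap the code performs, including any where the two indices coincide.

6

pivot = v[10] = 10; i = -1
j=0: v[0]=13 > 10 → no swap
j=1: v[1]=21 > 10 → no swap
j=2: v[2]=20 > 10 → no swap
j=3: v[3]=7 ≤ 10 → i=0, swap v[0],v[3] → [7, 21, 20, 13, 8, 5, 4, 17, 6, 11, 10]
j=4: v[4]=8 ≤ 10 → i=1, swap v[1],v[4] → [7, 8, 20, 13, 21, 5, 4, 17, 6, 11, 10]
j=5: v[5]=5 ≤ 10 → i=2, swap v[2],v[5] → [7, 8, 5, 13, 21, 20, 4, 17, 6, 11, 10]
j=6: v[6]=4 ≤ 10 → i=3, swap v[3],v[6] → [7, 8, 5, 4, 21, 20, 13, 17, 6, 11, 10]
j=7: v[7]=17 > 10 → no swap
j=8: v[8]=6 ≤ 10 → i=4, swap v[4],v[8] → [7, 8, 5, 4, 6, 20, 13, 17, 21, 11, 10]
j=9: v[9]=11 > 10 → no swap
final swap v[5],v[10] → [7, 8, 5, 4, 6, 10, 13, 17, 21, 11, 20]; return 5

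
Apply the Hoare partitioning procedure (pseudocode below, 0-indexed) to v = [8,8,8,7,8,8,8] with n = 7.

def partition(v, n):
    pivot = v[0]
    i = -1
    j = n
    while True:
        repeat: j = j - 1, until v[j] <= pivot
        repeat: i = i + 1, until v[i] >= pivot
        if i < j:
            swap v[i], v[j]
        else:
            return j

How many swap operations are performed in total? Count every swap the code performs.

pivot=8
j stops at 6 (8), i stops at 0 (8); swap ⇒ [8,8,8,7,8,8,8]
j stops at 5 (8), i stops at 1 (8); swap ⇒ [8,8,8,7,8,8,8]
j stops at 4 (8), i stops at 2 (8); swap ⇒ [8,8,8,7,8,8,8]
j stops at 3, i stops at 4; i≥j ⇒ return 3. v=[8,8,8,7,8,8,8]

3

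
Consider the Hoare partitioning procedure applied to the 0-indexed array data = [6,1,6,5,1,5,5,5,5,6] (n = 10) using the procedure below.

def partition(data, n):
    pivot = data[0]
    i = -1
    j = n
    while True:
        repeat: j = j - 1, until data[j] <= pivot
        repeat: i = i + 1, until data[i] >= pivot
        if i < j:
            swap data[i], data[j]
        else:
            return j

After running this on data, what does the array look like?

[6,1,5,5,1,5,5,5,6,6]

pivot = data[0] = 6; i = -1, j = 10
j→9 (data[9]=6≤6), i→0 (data[0]=6≥6); i<j, swap → [6,1,6,5,1,5,5,5,5,6]
j→8 (data[8]=5≤6), i→2 (data[2]=6≥6); i<j, swap → [6,1,5,5,1,5,5,5,6,6]
j→7, i→8; i≥j, return j=7. data = [6,1,5,5,1,5,5,5,6,6]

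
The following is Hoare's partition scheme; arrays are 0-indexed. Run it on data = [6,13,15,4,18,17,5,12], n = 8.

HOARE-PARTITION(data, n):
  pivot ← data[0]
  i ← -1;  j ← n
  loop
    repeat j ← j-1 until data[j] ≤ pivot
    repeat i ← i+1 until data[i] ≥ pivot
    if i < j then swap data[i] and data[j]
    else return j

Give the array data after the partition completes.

[5,4,15,13,18,17,6,12]

pivot = data[0] = 6; i = -1, j = 8
j→6 (data[6]=5≤6), i→0 (data[0]=6≥6); i<j, swap → [5,13,15,4,18,17,6,12]
j→3 (data[3]=4≤6), i→1 (data[1]=13≥6); i<j, swap → [5,4,15,13,18,17,6,12]
j→1, i→2; i≥j, return j=1. data = [5,4,15,13,18,17,6,12]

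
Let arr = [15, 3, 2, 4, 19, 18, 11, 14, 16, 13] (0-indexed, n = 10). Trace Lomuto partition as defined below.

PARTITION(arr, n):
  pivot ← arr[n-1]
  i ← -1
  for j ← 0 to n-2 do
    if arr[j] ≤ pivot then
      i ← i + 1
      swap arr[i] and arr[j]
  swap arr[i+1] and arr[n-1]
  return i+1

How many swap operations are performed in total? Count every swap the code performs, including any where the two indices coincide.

pivot=13, i=-1
j=0: 15>13, skip
j=1: 3≤13, i=0, swap(0,1) ⇒ [3, 15, 2, 4, 19, 18, 11, 14, 16, 13]
j=2: 2≤13, i=1, swap(1,2) ⇒ [3, 2, 15, 4, 19, 18, 11, 14, 16, 13]
j=3: 4≤13, i=2, swap(2,3) ⇒ [3, 2, 4, 15, 19, 18, 11, 14, 16, 13]
j=4: 19>13, skip
j=5: 18>13, skip
j=6: 11≤13, i=3, swap(3,6) ⇒ [3, 2, 4, 11, 19, 18, 15, 14, 16, 13]
j=7: 14>13, skip
j=8: 16>13, skip
swap(4,9) ⇒ [3, 2, 4, 11, 13, 18, 15, 14, 16, 19]; return 4

5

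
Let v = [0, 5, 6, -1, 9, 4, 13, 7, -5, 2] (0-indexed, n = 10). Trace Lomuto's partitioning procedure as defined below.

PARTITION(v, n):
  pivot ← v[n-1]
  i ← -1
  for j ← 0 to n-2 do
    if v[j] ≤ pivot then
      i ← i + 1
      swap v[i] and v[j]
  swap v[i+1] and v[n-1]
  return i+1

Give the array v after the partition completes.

[0, -1, -5, 2, 9, 4, 13, 7, 6, 5]

pivot=2, i=-1
j=0: 0≤2, i=0, swap(0,0) ⇒ [0, 5, 6, -1, 9, 4, 13, 7, -5, 2]
j=1: 5>2, skip
j=2: 6>2, skip
j=3: -1≤2, i=1, swap(1,3) ⇒ [0, -1, 6, 5, 9, 4, 13, 7, -5, 2]
j=4: 9>2, skip
j=5: 4>2, skip
j=6: 13>2, skip
j=7: 7>2, skip
j=8: -5≤2, i=2, swap(2,8) ⇒ [0, -1, -5, 5, 9, 4, 13, 7, 6, 2]
swap(3,9) ⇒ [0, -1, -5, 2, 9, 4, 13, 7, 6, 5]; return 3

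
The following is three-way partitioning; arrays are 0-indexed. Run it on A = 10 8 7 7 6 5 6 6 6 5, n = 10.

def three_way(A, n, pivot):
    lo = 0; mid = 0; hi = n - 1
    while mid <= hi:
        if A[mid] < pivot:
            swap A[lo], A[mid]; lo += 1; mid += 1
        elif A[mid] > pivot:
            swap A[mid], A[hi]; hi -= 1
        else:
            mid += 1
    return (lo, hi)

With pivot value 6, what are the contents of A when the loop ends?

pivot = 6; lo=0, mid=0, hi=9
A[mid]=10>6: swap A[0],A[9]; hi=8 → 5 8 7 7 6 5 6 6 6 10
A[mid]=5<6: swap A[0],A[0]; lo=1,mid=1 → 5 8 7 7 6 5 6 6 6 10
A[mid]=8>6: swap A[1],A[8]; hi=7 → 5 6 7 7 6 5 6 6 8 10
A[mid]=6=6: mid=2
A[mid]=7>6: swap A[2],A[7]; hi=6 → 5 6 6 7 6 5 6 7 8 10
A[mid]=6=6: mid=3
A[mid]=7>6: swap A[3],A[6]; hi=5 → 5 6 6 6 6 5 7 7 8 10
A[mid]=6=6: mid=4
A[mid]=6=6: mid=5
A[mid]=5<6: swap A[1],A[5]; lo=2,mid=6 → 5 5 6 6 6 6 7 7 8 10
end: lo=2, hi=5; A = 5 5 6 6 6 6 7 7 8 10

5 5 6 6 6 6 7 7 8 10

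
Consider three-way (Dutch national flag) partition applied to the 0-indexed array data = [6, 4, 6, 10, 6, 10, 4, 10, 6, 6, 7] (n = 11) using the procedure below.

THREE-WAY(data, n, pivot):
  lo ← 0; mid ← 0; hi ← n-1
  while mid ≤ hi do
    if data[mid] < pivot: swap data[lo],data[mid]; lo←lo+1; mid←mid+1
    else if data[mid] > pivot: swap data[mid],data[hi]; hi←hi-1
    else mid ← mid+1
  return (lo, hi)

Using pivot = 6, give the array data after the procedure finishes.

lo=0 mid=0 hi=10
6=6: mid=1
4<6: swap(0,1), lo=1 mid=2 ⇒ [4, 6, 6, 10, 6, 10, 4, 10, 6, 6, 7]
6=6: mid=3
10>6: swap(3,10), hi=9 ⇒ [4, 6, 6, 7, 6, 10, 4, 10, 6, 6, 10]
7>6: swap(3,9), hi=8 ⇒ [4, 6, 6, 6, 6, 10, 4, 10, 6, 7, 10]
6=6: mid=4
6=6: mid=5
10>6: swap(5,8), hi=7 ⇒ [4, 6, 6, 6, 6, 6, 4, 10, 10, 7, 10]
6=6: mid=6
4<6: swap(1,6), lo=2 mid=7 ⇒ [4, 4, 6, 6, 6, 6, 6, 10, 10, 7, 10]
10>6: swap(7,7), hi=6 ⇒ [4, 4, 6, 6, 6, 6, 6, 10, 10, 7, 10]
done. lo=2 hi=6; data=[4, 4, 6, 6, 6, 6, 6, 10, 10, 7, 10]

[4, 4, 6, 6, 6, 6, 6, 10, 10, 7, 10]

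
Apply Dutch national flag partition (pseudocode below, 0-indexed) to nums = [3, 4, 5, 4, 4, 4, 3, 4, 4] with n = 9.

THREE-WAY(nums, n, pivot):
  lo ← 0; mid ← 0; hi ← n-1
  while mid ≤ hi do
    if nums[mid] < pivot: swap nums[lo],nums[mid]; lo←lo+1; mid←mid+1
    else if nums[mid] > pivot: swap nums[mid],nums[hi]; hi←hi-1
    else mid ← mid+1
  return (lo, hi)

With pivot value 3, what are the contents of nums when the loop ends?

lo=0 mid=0 hi=8
3=3: mid=1
4>3: swap(1,8), hi=7 ⇒ [3, 4, 5, 4, 4, 4, 3, 4, 4]
4>3: swap(1,7), hi=6 ⇒ [3, 4, 5, 4, 4, 4, 3, 4, 4]
4>3: swap(1,6), hi=5 ⇒ [3, 3, 5, 4, 4, 4, 4, 4, 4]
3=3: mid=2
5>3: swap(2,5), hi=4 ⇒ [3, 3, 4, 4, 4, 5, 4, 4, 4]
4>3: swap(2,4), hi=3 ⇒ [3, 3, 4, 4, 4, 5, 4, 4, 4]
4>3: swap(2,3), hi=2 ⇒ [3, 3, 4, 4, 4, 5, 4, 4, 4]
4>3: swap(2,2), hi=1 ⇒ [3, 3, 4, 4, 4, 5, 4, 4, 4]
done. lo=0 hi=1; nums=[3, 3, 4, 4, 4, 5, 4, 4, 4]

[3, 3, 4, 4, 4, 5, 4, 4, 4]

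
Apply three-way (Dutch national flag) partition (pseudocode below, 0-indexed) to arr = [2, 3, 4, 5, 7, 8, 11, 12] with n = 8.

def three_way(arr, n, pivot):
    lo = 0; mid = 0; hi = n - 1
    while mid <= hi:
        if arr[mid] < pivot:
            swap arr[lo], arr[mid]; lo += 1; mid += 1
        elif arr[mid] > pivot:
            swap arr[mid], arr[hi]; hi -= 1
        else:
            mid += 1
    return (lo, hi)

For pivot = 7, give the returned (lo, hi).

(4, 4)

pivot = 7; lo=0, mid=0, hi=7
arr[mid]=2<7: swap arr[0],arr[0]; lo=1,mid=1 → [2, 3, 4, 5, 7, 8, 11, 12]
arr[mid]=3<7: swap arr[1],arr[1]; lo=2,mid=2 → [2, 3, 4, 5, 7, 8, 11, 12]
arr[mid]=4<7: swap arr[2],arr[2]; lo=3,mid=3 → [2, 3, 4, 5, 7, 8, 11, 12]
arr[mid]=5<7: swap arr[3],arr[3]; lo=4,mid=4 → [2, 3, 4, 5, 7, 8, 11, 12]
arr[mid]=7=7: mid=5
arr[mid]=8>7: swap arr[5],arr[7]; hi=6 → [2, 3, 4, 5, 7, 12, 11, 8]
arr[mid]=12>7: swap arr[5],arr[6]; hi=5 → [2, 3, 4, 5, 7, 11, 12, 8]
arr[mid]=11>7: swap arr[5],arr[5]; hi=4 → [2, 3, 4, 5, 7, 11, 12, 8]
end: lo=4, hi=4; arr = [2, 3, 4, 5, 7, 11, 12, 8]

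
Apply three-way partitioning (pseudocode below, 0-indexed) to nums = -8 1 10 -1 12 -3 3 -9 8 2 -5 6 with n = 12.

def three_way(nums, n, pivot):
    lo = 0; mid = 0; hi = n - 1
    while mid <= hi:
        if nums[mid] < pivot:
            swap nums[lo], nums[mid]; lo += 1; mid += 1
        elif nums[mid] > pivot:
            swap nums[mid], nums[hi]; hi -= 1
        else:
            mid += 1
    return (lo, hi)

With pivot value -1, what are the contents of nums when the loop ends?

-8 -5 -9 -3 -1 3 12 8 2 10 6 1

pivot = -1; lo=0, mid=0, hi=11
nums[mid]=-8<-1: swap nums[0],nums[0]; lo=1,mid=1 → -8 1 10 -1 12 -3 3 -9 8 2 -5 6
nums[mid]=1>-1: swap nums[1],nums[11]; hi=10 → -8 6 10 -1 12 -3 3 -9 8 2 -5 1
nums[mid]=6>-1: swap nums[1],nums[10]; hi=9 → -8 -5 10 -1 12 -3 3 -9 8 2 6 1
nums[mid]=-5<-1: swap nums[1],nums[1]; lo=2,mid=2 → -8 -5 10 -1 12 -3 3 -9 8 2 6 1
nums[mid]=10>-1: swap nums[2],nums[9]; hi=8 → -8 -5 2 -1 12 -3 3 -9 8 10 6 1
nums[mid]=2>-1: swap nums[2],nums[8]; hi=7 → -8 -5 8 -1 12 -3 3 -9 2 10 6 1
nums[mid]=8>-1: swap nums[2],nums[7]; hi=6 → -8 -5 -9 -1 12 -3 3 8 2 10 6 1
nums[mid]=-9<-1: swap nums[2],nums[2]; lo=3,mid=3 → -8 -5 -9 -1 12 -3 3 8 2 10 6 1
nums[mid]=-1=-1: mid=4
nums[mid]=12>-1: swap nums[4],nums[6]; hi=5 → -8 -5 -9 -1 3 -3 12 8 2 10 6 1
nums[mid]=3>-1: swap nums[4],nums[5]; hi=4 → -8 -5 -9 -1 -3 3 12 8 2 10 6 1
nums[mid]=-3<-1: swap nums[3],nums[4]; lo=4,mid=5 → -8 -5 -9 -3 -1 3 12 8 2 10 6 1
end: lo=4, hi=4; nums = -8 -5 -9 -3 -1 3 12 8 2 10 6 1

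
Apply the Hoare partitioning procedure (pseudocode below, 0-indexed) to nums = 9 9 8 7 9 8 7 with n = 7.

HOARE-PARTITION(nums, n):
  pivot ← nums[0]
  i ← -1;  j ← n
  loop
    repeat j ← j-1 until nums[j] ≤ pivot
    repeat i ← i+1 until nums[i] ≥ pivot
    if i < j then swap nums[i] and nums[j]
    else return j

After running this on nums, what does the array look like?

pivot=9
j stops at 6 (7), i stops at 0 (9); swap ⇒ 7 9 8 7 9 8 9
j stops at 5 (8), i stops at 1 (9); swap ⇒ 7 8 8 7 9 9 9
j stops at 4, i stops at 4; i≥j ⇒ return 4. nums=7 8 8 7 9 9 9

7 8 8 7 9 9 9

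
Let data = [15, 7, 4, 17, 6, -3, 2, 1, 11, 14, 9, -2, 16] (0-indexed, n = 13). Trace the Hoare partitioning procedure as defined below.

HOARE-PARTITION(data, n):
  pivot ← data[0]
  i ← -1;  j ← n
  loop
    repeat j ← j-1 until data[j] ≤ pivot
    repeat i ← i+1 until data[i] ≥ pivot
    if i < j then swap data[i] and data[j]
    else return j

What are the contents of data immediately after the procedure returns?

[-2, 7, 4, 9, 6, -3, 2, 1, 11, 14, 17, 15, 16]

pivot = data[0] = 15; i = -1, j = 13
j→11 (data[11]=-2≤15), i→0 (data[0]=15≥15); i<j, swap → [-2, 7, 4, 17, 6, -3, 2, 1, 11, 14, 9, 15, 16]
j→10 (data[10]=9≤15), i→3 (data[3]=17≥15); i<j, swap → [-2, 7, 4, 9, 6, -3, 2, 1, 11, 14, 17, 15, 16]
j→9, i→10; i≥j, return j=9. data = [-2, 7, 4, 9, 6, -3, 2, 1, 11, 14, 17, 15, 16]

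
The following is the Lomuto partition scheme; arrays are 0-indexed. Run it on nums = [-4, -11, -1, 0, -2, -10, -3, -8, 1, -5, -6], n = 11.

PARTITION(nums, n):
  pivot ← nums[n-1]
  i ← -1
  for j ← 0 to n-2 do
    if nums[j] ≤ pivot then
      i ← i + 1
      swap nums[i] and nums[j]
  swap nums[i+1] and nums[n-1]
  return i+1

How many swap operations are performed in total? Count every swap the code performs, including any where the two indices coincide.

pivot=-6, i=-1
j=0: -4>-6, skip
j=1: -11≤-6, i=0, swap(0,1) ⇒ [-11, -4, -1, 0, -2, -10, -3, -8, 1, -5, -6]
j=2: -1>-6, skip
j=3: 0>-6, skip
j=4: -2>-6, skip
j=5: -10≤-6, i=1, swap(1,5) ⇒ [-11, -10, -1, 0, -2, -4, -3, -8, 1, -5, -6]
j=6: -3>-6, skip
j=7: -8≤-6, i=2, swap(2,7) ⇒ [-11, -10, -8, 0, -2, -4, -3, -1, 1, -5, -6]
j=8: 1>-6, skip
j=9: -5>-6, skip
swap(3,10) ⇒ [-11, -10, -8, -6, -2, -4, -3, -1, 1, -5, 0]; return 3

4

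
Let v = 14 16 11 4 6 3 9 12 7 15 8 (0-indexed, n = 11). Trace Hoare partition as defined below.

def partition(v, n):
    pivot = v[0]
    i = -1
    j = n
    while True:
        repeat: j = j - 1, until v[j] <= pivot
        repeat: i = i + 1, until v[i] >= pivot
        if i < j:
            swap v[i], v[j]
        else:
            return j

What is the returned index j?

pivot = v[0] = 14; i = -1, j = 11
j→10 (v[10]=8≤14), i→0 (v[0]=14≥14); i<j, swap → 8 16 11 4 6 3 9 12 7 15 14
j→8 (v[8]=7≤14), i→1 (v[1]=16≥14); i<j, swap → 8 7 11 4 6 3 9 12 16 15 14
j→7, i→8; i≥j, return j=7. v = 8 7 11 4 6 3 9 12 16 15 14

7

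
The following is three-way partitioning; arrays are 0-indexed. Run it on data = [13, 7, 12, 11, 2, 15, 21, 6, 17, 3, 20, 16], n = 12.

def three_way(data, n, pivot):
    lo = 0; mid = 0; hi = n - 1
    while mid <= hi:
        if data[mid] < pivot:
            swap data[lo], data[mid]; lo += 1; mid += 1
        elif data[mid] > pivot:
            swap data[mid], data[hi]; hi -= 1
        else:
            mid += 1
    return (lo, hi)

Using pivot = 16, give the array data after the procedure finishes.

pivot = 16; lo=0, mid=0, hi=11
data[mid]=13<16: swap data[0],data[0]; lo=1,mid=1 → [13, 7, 12, 11, 2, 15, 21, 6, 17, 3, 20, 16]
data[mid]=7<16: swap data[1],data[1]; lo=2,mid=2 → [13, 7, 12, 11, 2, 15, 21, 6, 17, 3, 20, 16]
data[mid]=12<16: swap data[2],data[2]; lo=3,mid=3 → [13, 7, 12, 11, 2, 15, 21, 6, 17, 3, 20, 16]
data[mid]=11<16: swap data[3],data[3]; lo=4,mid=4 → [13, 7, 12, 11, 2, 15, 21, 6, 17, 3, 20, 16]
data[mid]=2<16: swap data[4],data[4]; lo=5,mid=5 → [13, 7, 12, 11, 2, 15, 21, 6, 17, 3, 20, 16]
data[mid]=15<16: swap data[5],data[5]; lo=6,mid=6 → [13, 7, 12, 11, 2, 15, 21, 6, 17, 3, 20, 16]
data[mid]=21>16: swap data[6],data[11]; hi=10 → [13, 7, 12, 11, 2, 15, 16, 6, 17, 3, 20, 21]
data[mid]=16=16: mid=7
data[mid]=6<16: swap data[6],data[7]; lo=7,mid=8 → [13, 7, 12, 11, 2, 15, 6, 16, 17, 3, 20, 21]
data[mid]=17>16: swap data[8],data[10]; hi=9 → [13, 7, 12, 11, 2, 15, 6, 16, 20, 3, 17, 21]
data[mid]=20>16: swap data[8],data[9]; hi=8 → [13, 7, 12, 11, 2, 15, 6, 16, 3, 20, 17, 21]
data[mid]=3<16: swap data[7],data[8]; lo=8,mid=9 → [13, 7, 12, 11, 2, 15, 6, 3, 16, 20, 17, 21]
end: lo=8, hi=8; data = [13, 7, 12, 11, 2, 15, 6, 3, 16, 20, 17, 21]

[13, 7, 12, 11, 2, 15, 6, 3, 16, 20, 17, 21]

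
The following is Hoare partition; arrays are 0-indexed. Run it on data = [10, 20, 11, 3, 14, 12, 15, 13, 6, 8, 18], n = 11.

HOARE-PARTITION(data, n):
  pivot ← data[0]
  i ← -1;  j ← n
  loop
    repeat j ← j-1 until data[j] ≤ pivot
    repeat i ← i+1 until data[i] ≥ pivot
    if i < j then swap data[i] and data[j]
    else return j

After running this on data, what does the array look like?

[8, 6, 3, 11, 14, 12, 15, 13, 20, 10, 18]

pivot=10
j stops at 9 (8), i stops at 0 (10); swap ⇒ [8, 20, 11, 3, 14, 12, 15, 13, 6, 10, 18]
j stops at 8 (6), i stops at 1 (20); swap ⇒ [8, 6, 11, 3, 14, 12, 15, 13, 20, 10, 18]
j stops at 3 (3), i stops at 2 (11); swap ⇒ [8, 6, 3, 11, 14, 12, 15, 13, 20, 10, 18]
j stops at 2, i stops at 3; i≥j ⇒ return 2. data=[8, 6, 3, 11, 14, 12, 15, 13, 20, 10, 18]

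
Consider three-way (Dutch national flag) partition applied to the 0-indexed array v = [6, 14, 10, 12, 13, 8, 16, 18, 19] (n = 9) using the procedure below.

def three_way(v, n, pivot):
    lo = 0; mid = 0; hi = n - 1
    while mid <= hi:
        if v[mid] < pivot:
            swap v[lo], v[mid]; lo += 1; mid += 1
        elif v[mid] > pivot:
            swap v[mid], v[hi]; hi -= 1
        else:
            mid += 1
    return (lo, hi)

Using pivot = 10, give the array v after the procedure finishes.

pivot = 10; lo=0, mid=0, hi=8
v[mid]=6<10: swap v[0],v[0]; lo=1,mid=1 → [6, 14, 10, 12, 13, 8, 16, 18, 19]
v[mid]=14>10: swap v[1],v[8]; hi=7 → [6, 19, 10, 12, 13, 8, 16, 18, 14]
v[mid]=19>10: swap v[1],v[7]; hi=6 → [6, 18, 10, 12, 13, 8, 16, 19, 14]
v[mid]=18>10: swap v[1],v[6]; hi=5 → [6, 16, 10, 12, 13, 8, 18, 19, 14]
v[mid]=16>10: swap v[1],v[5]; hi=4 → [6, 8, 10, 12, 13, 16, 18, 19, 14]
v[mid]=8<10: swap v[1],v[1]; lo=2,mid=2 → [6, 8, 10, 12, 13, 16, 18, 19, 14]
v[mid]=10=10: mid=3
v[mid]=12>10: swap v[3],v[4]; hi=3 → [6, 8, 10, 13, 12, 16, 18, 19, 14]
v[mid]=13>10: swap v[3],v[3]; hi=2 → [6, 8, 10, 13, 12, 16, 18, 19, 14]
end: lo=2, hi=2; v = [6, 8, 10, 13, 12, 16, 18, 19, 14]

[6, 8, 10, 13, 12, 16, 18, 19, 14]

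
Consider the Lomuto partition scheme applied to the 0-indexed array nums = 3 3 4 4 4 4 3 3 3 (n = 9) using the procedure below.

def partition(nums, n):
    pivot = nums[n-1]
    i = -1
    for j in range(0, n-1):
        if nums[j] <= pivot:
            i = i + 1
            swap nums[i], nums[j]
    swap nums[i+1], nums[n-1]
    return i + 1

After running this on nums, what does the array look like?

pivot=3, i=-1
j=0: 3≤3, i=0, swap(0,0) ⇒ 3 3 4 4 4 4 3 3 3
j=1: 3≤3, i=1, swap(1,1) ⇒ 3 3 4 4 4 4 3 3 3
j=2: 4>3, skip
j=3: 4>3, skip
j=4: 4>3, skip
j=5: 4>3, skip
j=6: 3≤3, i=2, swap(2,6) ⇒ 3 3 3 4 4 4 4 3 3
j=7: 3≤3, i=3, swap(3,7) ⇒ 3 3 3 3 4 4 4 4 3
swap(4,8) ⇒ 3 3 3 3 3 4 4 4 4; return 4

3 3 3 3 3 4 4 4 4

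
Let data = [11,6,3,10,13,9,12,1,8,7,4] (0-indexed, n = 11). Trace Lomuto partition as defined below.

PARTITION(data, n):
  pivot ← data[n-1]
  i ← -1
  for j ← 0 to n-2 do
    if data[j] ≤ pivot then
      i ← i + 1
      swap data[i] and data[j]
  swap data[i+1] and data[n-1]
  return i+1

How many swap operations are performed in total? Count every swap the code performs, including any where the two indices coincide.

3

pivot=4, i=-1
j=0: 11>4, skip
j=1: 6>4, skip
j=2: 3≤4, i=0, swap(0,2) ⇒ [3,6,11,10,13,9,12,1,8,7,4]
j=3: 10>4, skip
j=4: 13>4, skip
j=5: 9>4, skip
j=6: 12>4, skip
j=7: 1≤4, i=1, swap(1,7) ⇒ [3,1,11,10,13,9,12,6,8,7,4]
j=8: 8>4, skip
j=9: 7>4, skip
swap(2,10) ⇒ [3,1,4,10,13,9,12,6,8,7,11]; return 2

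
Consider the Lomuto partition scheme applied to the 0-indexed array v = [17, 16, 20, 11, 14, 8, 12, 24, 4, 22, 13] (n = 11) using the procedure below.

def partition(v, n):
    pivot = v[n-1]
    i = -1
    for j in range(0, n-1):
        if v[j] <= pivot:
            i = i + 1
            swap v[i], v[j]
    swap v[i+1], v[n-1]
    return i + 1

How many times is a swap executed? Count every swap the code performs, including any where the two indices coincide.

5

pivot = v[10] = 13; i = -1
j=0: v[0]=17 > 13 → no swap
j=1: v[1]=16 > 13 → no swap
j=2: v[2]=20 > 13 → no swap
j=3: v[3]=11 ≤ 13 → i=0, swap v[0],v[3] → [11, 16, 20, 17, 14, 8, 12, 24, 4, 22, 13]
j=4: v[4]=14 > 13 → no swap
j=5: v[5]=8 ≤ 13 → i=1, swap v[1],v[5] → [11, 8, 20, 17, 14, 16, 12, 24, 4, 22, 13]
j=6: v[6]=12 ≤ 13 → i=2, swap v[2],v[6] → [11, 8, 12, 17, 14, 16, 20, 24, 4, 22, 13]
j=7: v[7]=24 > 13 → no swap
j=8: v[8]=4 ≤ 13 → i=3, swap v[3],v[8] → [11, 8, 12, 4, 14, 16, 20, 24, 17, 22, 13]
j=9: v[9]=22 > 13 → no swap
final swap v[4],v[10] → [11, 8, 12, 4, 13, 16, 20, 24, 17, 22, 14]; return 4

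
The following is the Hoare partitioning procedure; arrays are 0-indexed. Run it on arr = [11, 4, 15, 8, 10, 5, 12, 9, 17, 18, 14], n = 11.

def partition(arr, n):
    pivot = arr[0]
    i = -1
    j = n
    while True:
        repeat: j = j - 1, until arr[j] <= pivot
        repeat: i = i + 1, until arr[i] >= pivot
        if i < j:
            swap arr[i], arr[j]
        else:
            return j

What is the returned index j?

4

pivot = arr[0] = 11; i = -1, j = 11
j→7 (arr[7]=9≤11), i→0 (arr[0]=11≥11); i<j, swap → [9, 4, 15, 8, 10, 5, 12, 11, 17, 18, 14]
j→5 (arr[5]=5≤11), i→2 (arr[2]=15≥11); i<j, swap → [9, 4, 5, 8, 10, 15, 12, 11, 17, 18, 14]
j→4, i→5; i≥j, return j=4. arr = [9, 4, 5, 8, 10, 15, 12, 11, 17, 18, 14]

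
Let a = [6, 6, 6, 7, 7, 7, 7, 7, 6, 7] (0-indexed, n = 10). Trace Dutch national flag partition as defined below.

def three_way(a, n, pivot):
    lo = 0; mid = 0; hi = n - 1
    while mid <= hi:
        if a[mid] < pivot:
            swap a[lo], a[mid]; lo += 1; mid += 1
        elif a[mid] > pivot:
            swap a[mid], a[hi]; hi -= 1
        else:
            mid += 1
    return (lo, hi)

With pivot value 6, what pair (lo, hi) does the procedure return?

(0, 3)

pivot = 6; lo=0, mid=0, hi=9
a[mid]=6=6: mid=1
a[mid]=6=6: mid=2
a[mid]=6=6: mid=3
a[mid]=7>6: swap a[3],a[9]; hi=8 → [6, 6, 6, 7, 7, 7, 7, 7, 6, 7]
a[mid]=7>6: swap a[3],a[8]; hi=7 → [6, 6, 6, 6, 7, 7, 7, 7, 7, 7]
a[mid]=6=6: mid=4
a[mid]=7>6: swap a[4],a[7]; hi=6 → [6, 6, 6, 6, 7, 7, 7, 7, 7, 7]
a[mid]=7>6: swap a[4],a[6]; hi=5 → [6, 6, 6, 6, 7, 7, 7, 7, 7, 7]
a[mid]=7>6: swap a[4],a[5]; hi=4 → [6, 6, 6, 6, 7, 7, 7, 7, 7, 7]
a[mid]=7>6: swap a[4],a[4]; hi=3 → [6, 6, 6, 6, 7, 7, 7, 7, 7, 7]
end: lo=0, hi=3; a = [6, 6, 6, 6, 7, 7, 7, 7, 7, 7]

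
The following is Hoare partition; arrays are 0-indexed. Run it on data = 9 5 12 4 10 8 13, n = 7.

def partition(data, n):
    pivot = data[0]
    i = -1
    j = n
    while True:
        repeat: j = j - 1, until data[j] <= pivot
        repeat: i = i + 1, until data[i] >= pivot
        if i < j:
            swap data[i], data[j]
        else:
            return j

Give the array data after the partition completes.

8 5 4 12 10 9 13

pivot = data[0] = 9; i = -1, j = 7
j→5 (data[5]=8≤9), i→0 (data[0]=9≥9); i<j, swap → 8 5 12 4 10 9 13
j→3 (data[3]=4≤9), i→2 (data[2]=12≥9); i<j, swap → 8 5 4 12 10 9 13
j→2, i→3; i≥j, return j=2. data = 8 5 4 12 10 9 13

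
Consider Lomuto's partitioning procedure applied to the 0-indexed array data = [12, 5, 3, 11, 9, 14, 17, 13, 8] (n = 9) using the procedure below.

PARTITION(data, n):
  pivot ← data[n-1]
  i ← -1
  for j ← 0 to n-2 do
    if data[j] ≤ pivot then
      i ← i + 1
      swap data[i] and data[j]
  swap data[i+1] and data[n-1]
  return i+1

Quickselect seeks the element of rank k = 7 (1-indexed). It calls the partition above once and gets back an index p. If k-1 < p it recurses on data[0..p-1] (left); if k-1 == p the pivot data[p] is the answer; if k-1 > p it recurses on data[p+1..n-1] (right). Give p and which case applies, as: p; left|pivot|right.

2; right

pivot = data[8] = 8; i = -1
j=0: data[0]=12 > 8 → no swap
j=1: data[1]=5 ≤ 8 → i=0, swap data[0],data[1] → [5, 12, 3, 11, 9, 14, 17, 13, 8]
j=2: data[2]=3 ≤ 8 → i=1, swap data[1],data[2] → [5, 3, 12, 11, 9, 14, 17, 13, 8]
j=3: data[3]=11 > 8 → no swap
j=4: data[4]=9 > 8 → no swap
j=5: data[5]=14 > 8 → no swap
j=6: data[6]=17 > 8 → no swap
j=7: data[7]=13 > 8 → no swap
final swap data[2],data[8] → [5, 3, 8, 11, 9, 14, 17, 13, 12]; return 2
p = 2; k-1 = 6 > 2 ⇒ right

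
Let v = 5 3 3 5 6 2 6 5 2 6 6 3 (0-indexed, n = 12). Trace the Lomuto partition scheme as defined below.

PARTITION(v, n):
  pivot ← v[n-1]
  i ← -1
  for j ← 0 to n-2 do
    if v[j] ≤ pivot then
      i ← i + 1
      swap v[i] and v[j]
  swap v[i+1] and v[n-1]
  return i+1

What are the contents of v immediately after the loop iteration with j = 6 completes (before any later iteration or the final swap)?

pivot=3, i=-1
j=0: 5>3, skip
j=1: 3≤3, i=0, swap(0,1) ⇒ 3 5 3 5 6 2 6 5 2 6 6 3
j=2: 3≤3, i=1, swap(1,2) ⇒ 3 3 5 5 6 2 6 5 2 6 6 3
j=3: 5>3, skip
j=4: 6>3, skip
j=5: 2≤3, i=2, swap(2,5) ⇒ 3 3 2 5 6 5 6 5 2 6 6 3
j=6: 6>3, skip
(after j=6) v = 3 3 2 5 6 5 6 5 2 6 6 3

3 3 2 5 6 5 6 5 2 6 6 3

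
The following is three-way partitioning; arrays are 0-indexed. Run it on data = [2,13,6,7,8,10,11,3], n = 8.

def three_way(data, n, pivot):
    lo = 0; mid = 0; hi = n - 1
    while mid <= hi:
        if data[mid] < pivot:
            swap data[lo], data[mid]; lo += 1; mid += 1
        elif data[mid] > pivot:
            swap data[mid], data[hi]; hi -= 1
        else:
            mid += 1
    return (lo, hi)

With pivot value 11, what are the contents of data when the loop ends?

[2,3,6,7,8,10,11,13]

pivot = 11; lo=0, mid=0, hi=7
data[mid]=2<11: swap data[0],data[0]; lo=1,mid=1 → [2,13,6,7,8,10,11,3]
data[mid]=13>11: swap data[1],data[7]; hi=6 → [2,3,6,7,8,10,11,13]
data[mid]=3<11: swap data[1],data[1]; lo=2,mid=2 → [2,3,6,7,8,10,11,13]
data[mid]=6<11: swap data[2],data[2]; lo=3,mid=3 → [2,3,6,7,8,10,11,13]
data[mid]=7<11: swap data[3],data[3]; lo=4,mid=4 → [2,3,6,7,8,10,11,13]
data[mid]=8<11: swap data[4],data[4]; lo=5,mid=5 → [2,3,6,7,8,10,11,13]
data[mid]=10<11: swap data[5],data[5]; lo=6,mid=6 → [2,3,6,7,8,10,11,13]
data[mid]=11=11: mid=7
end: lo=6, hi=6; data = [2,3,6,7,8,10,11,13]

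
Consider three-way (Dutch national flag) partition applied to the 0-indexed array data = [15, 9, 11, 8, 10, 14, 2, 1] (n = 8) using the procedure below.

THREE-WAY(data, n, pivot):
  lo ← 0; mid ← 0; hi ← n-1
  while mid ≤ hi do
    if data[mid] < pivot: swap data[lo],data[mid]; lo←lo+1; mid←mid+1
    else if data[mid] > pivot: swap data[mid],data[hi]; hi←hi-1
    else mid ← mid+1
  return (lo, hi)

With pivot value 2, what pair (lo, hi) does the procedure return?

(1, 1)

pivot = 2; lo=0, mid=0, hi=7
data[mid]=15>2: swap data[0],data[7]; hi=6 → [1, 9, 11, 8, 10, 14, 2, 15]
data[mid]=1<2: swap data[0],data[0]; lo=1,mid=1 → [1, 9, 11, 8, 10, 14, 2, 15]
data[mid]=9>2: swap data[1],data[6]; hi=5 → [1, 2, 11, 8, 10, 14, 9, 15]
data[mid]=2=2: mid=2
data[mid]=11>2: swap data[2],data[5]; hi=4 → [1, 2, 14, 8, 10, 11, 9, 15]
data[mid]=14>2: swap data[2],data[4]; hi=3 → [1, 2, 10, 8, 14, 11, 9, 15]
data[mid]=10>2: swap data[2],data[3]; hi=2 → [1, 2, 8, 10, 14, 11, 9, 15]
data[mid]=8>2: swap data[2],data[2]; hi=1 → [1, 2, 8, 10, 14, 11, 9, 15]
end: lo=1, hi=1; data = [1, 2, 8, 10, 14, 11, 9, 15]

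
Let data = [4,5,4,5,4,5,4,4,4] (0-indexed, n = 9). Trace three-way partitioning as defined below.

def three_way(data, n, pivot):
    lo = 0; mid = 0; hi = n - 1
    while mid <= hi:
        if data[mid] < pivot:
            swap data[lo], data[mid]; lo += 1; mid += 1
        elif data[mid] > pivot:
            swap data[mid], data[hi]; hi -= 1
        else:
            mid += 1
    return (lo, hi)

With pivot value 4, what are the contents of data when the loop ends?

lo=0 mid=0 hi=8
4=4: mid=1
5>4: swap(1,8), hi=7 ⇒ [4,4,4,5,4,5,4,4,5]
4=4: mid=2
4=4: mid=3
5>4: swap(3,7), hi=6 ⇒ [4,4,4,4,4,5,4,5,5]
4=4: mid=4
4=4: mid=5
5>4: swap(5,6), hi=5 ⇒ [4,4,4,4,4,4,5,5,5]
4=4: mid=6
done. lo=0 hi=5; data=[4,4,4,4,4,4,5,5,5]

[4,4,4,4,4,4,5,5,5]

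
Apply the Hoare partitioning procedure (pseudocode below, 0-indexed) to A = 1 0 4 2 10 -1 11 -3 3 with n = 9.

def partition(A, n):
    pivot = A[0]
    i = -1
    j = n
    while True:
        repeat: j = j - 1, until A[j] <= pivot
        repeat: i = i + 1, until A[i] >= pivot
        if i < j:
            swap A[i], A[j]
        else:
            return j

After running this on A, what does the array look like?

-3 0 -1 2 10 4 11 1 3

pivot=1
j stops at 7 (-3), i stops at 0 (1); swap ⇒ -3 0 4 2 10 -1 11 1 3
j stops at 5 (-1), i stops at 2 (4); swap ⇒ -3 0 -1 2 10 4 11 1 3
j stops at 2, i stops at 3; i≥j ⇒ return 2. A=-3 0 -1 2 10 4 11 1 3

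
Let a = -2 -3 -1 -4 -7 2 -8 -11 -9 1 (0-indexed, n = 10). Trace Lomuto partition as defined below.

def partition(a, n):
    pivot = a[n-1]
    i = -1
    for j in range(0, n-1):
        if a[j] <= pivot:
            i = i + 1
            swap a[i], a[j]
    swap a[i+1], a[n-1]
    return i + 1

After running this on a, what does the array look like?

pivot = a[9] = 1; i = -1
j=0: a[0]=-2 ≤ 1 → i=0, swap a[0],a[0] (no change) → -2 -3 -1 -4 -7 2 -8 -11 -9 1
j=1: a[1]=-3 ≤ 1 → i=1, swap a[1],a[1] (no change) → -2 -3 -1 -4 -7 2 -8 -11 -9 1
j=2: a[2]=-1 ≤ 1 → i=2, swap a[2],a[2] (no change) → -2 -3 -1 -4 -7 2 -8 -11 -9 1
j=3: a[3]=-4 ≤ 1 → i=3, swap a[3],a[3] (no change) → -2 -3 -1 -4 -7 2 -8 -11 -9 1
j=4: a[4]=-7 ≤ 1 → i=4, swap a[4],a[4] (no change) → -2 -3 -1 -4 -7 2 -8 -11 -9 1
j=5: a[5]=2 > 1 → no swap
j=6: a[6]=-8 ≤ 1 → i=5, swap a[5],a[6] → -2 -3 -1 -4 -7 -8 2 -11 -9 1
j=7: a[7]=-11 ≤ 1 → i=6, swap a[6],a[7] → -2 -3 -1 -4 -7 -8 -11 2 -9 1
j=8: a[8]=-9 ≤ 1 → i=7, swap a[7],a[8] → -2 -3 -1 -4 -7 -8 -11 -9 2 1
final swap a[8],a[9] → -2 -3 -1 -4 -7 -8 -11 -9 1 2; return 8

-2 -3 -1 -4 -7 -8 -11 -9 1 2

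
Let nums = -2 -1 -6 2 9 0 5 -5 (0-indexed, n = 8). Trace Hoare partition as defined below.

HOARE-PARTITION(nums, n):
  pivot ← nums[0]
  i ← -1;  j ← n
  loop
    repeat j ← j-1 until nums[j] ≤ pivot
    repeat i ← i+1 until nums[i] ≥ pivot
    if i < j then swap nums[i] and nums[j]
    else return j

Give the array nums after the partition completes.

pivot=-2
j stops at 7 (-5), i stops at 0 (-2); swap ⇒ -5 -1 -6 2 9 0 5 -2
j stops at 2 (-6), i stops at 1 (-1); swap ⇒ -5 -6 -1 2 9 0 5 -2
j stops at 1, i stops at 2; i≥j ⇒ return 1. nums=-5 -6 -1 2 9 0 5 -2

-5 -6 -1 2 9 0 5 -2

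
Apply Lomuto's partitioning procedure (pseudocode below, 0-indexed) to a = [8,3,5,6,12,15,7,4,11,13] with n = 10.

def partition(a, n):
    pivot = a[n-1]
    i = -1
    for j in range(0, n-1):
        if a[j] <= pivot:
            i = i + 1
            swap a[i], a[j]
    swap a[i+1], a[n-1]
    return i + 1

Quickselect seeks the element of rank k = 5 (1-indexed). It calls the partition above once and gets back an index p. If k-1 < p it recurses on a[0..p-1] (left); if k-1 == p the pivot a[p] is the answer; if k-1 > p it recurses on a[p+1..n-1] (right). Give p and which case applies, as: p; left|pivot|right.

8; left

pivot=13, i=-1
j=0: 8≤13, i=0, swap(0,0) ⇒ [8,3,5,6,12,15,7,4,11,13]
j=1: 3≤13, i=1, swap(1,1) ⇒ [8,3,5,6,12,15,7,4,11,13]
j=2: 5≤13, i=2, swap(2,2) ⇒ [8,3,5,6,12,15,7,4,11,13]
j=3: 6≤13, i=3, swap(3,3) ⇒ [8,3,5,6,12,15,7,4,11,13]
j=4: 12≤13, i=4, swap(4,4) ⇒ [8,3,5,6,12,15,7,4,11,13]
j=5: 15>13, skip
j=6: 7≤13, i=5, swap(5,6) ⇒ [8,3,5,6,12,7,15,4,11,13]
j=7: 4≤13, i=6, swap(6,7) ⇒ [8,3,5,6,12,7,4,15,11,13]
j=8: 11≤13, i=7, swap(7,8) ⇒ [8,3,5,6,12,7,4,11,15,13]
swap(8,9) ⇒ [8,3,5,6,12,7,4,11,13,15]; return 8
p = 8; k-1 = 4 < 8 ⇒ left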